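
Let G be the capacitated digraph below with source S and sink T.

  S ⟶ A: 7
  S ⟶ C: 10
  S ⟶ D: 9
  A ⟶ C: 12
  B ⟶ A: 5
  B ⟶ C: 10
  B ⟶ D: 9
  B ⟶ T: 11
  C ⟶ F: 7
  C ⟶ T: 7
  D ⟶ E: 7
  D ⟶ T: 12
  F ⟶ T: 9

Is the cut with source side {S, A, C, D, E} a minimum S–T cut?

No — its capacity is 26, but the minimum cut has capacity 23.

Given cut capacity: 7 + 7 + 12 = 26.
Augment S→C→T: bottleneck 7, flow now 7.
Augment S→D→T: bottleneck 9, flow now 16.
Augment S→C→F→T: bottleneck 3, flow now 19.
Augment S→A→C→F→T: bottleneck 4, flow now 23.
No augmenting path remains; maximum flow = 23.
In the residual graph, reachable from S: {S, A, C}.
Min-cut edges: S→D (9), C→F (7), C→T (7); capacity 9 + 7 + 7 = 23.
Cut capacity 26 exceeds the max flow 23, so it is not minimum.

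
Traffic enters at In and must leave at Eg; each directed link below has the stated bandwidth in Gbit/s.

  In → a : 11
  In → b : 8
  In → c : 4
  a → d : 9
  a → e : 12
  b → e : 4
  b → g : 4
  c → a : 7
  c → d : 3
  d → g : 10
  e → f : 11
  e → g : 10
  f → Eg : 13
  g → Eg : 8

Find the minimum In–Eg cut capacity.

19

Augment In→b→g→Eg: bottleneck 4, flow now 4.
Augment In→a→d→g→Eg: bottleneck 4, flow now 8.
Augment In→a→e→f→Eg: bottleneck 7, flow now 15.
Augment In→b→e→f→Eg: bottleneck 4, flow now 19.
No augmenting path remains; maximum flow = 19.
By max-flow min-cut, the minimum cut capacity equals the max flow.
In the residual graph, reachable from In: {In, a, b, c, d, e, g}.
Min-cut edges: e→f (11), g→Eg (8); capacity 11 + 8 = 19.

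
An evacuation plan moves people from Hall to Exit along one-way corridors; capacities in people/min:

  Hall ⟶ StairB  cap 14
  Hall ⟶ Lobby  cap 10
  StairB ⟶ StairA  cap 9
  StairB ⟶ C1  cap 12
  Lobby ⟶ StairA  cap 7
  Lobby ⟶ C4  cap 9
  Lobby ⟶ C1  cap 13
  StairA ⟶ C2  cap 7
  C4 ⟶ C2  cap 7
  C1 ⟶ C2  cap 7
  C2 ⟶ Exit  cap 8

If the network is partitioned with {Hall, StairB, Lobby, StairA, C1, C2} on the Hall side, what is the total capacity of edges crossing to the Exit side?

17

Edges leaving {Hall, StairB, Lobby, StairA, C1, C2}: Lobby→C4 (9), C2→Exit (8).
Cut capacity = 9 + 8 = 17.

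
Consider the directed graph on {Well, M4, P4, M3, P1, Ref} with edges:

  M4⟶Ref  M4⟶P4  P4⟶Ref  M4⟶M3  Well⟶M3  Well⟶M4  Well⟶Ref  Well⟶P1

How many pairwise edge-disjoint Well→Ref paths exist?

2

Assign every edge capacity 1; by Menger, the answer equals the max flow.
Path Well→Ref (+1); total 1.
Path Well→M4→Ref (+1); total 2.
No residual Well→Ref path; max flow = 2.
Certifying cut of size 2: {Well→M4, Well→Ref}.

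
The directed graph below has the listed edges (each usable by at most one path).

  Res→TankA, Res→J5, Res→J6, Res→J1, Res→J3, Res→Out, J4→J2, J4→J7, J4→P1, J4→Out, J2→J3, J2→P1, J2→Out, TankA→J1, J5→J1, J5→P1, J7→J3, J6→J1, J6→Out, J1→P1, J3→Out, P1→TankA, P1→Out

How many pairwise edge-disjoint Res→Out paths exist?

4

Assign every edge capacity 1; by Menger, the answer equals the max flow.
Path Res→Out (+1); total 1.
Path Res→J6→Out (+1); total 2.
Path Res→J3→Out (+1); total 3.
Path Res→J5→P1→Out (+1); total 4.
No residual Res→Out path; max flow = 4.
Certifying cut of size 4: {P1→Out, Res→J3, Res→J6, Res→Out}.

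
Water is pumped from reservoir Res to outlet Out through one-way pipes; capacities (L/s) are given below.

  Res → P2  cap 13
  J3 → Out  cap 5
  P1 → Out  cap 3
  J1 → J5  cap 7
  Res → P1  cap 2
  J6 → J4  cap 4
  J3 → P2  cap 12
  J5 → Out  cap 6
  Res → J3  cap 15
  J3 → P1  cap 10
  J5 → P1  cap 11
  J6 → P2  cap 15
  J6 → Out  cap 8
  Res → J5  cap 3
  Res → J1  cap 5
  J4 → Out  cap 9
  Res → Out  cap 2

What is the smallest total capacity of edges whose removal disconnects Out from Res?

Augment Res→Out: bottleneck 2, flow now 2.
Augment Res→J3→Out: bottleneck 5, flow now 7.
Augment Res→J5→Out: bottleneck 3, flow now 10.
Augment Res→P1→Out: bottleneck 2, flow now 12.
Augment Res→J3→P1→Out: bottleneck 1, flow now 13.
Augment Res→J1→J5→Out: bottleneck 3, flow now 16.
No augmenting path remains; maximum flow = 16.
By max-flow min-cut, the minimum cut capacity equals the max flow.
In the residual graph, reachable from Res: {Res, J3, J1, J5, P1, P2}.
Min-cut edges: Res→Out (2), J3→Out (5), J5→Out (6), P1→Out (3); capacity 2 + 5 + 6 + 3 = 16.

16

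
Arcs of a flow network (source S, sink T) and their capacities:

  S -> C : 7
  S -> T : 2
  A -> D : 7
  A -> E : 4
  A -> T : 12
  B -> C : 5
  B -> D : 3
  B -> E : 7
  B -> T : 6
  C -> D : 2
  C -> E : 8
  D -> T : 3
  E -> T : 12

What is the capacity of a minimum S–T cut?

9

Augment S→T: bottleneck 2, flow now 2.
Augment S→C→D→T: bottleneck 2, flow now 4.
Augment S→C→E→T: bottleneck 5, flow now 9.
No augmenting path remains; maximum flow = 9.
By max-flow min-cut, the minimum cut capacity equals the max flow.
In the residual graph, reachable from S: {S}.
Min-cut edges: S→C (7), S→T (2); capacity 7 + 2 = 9.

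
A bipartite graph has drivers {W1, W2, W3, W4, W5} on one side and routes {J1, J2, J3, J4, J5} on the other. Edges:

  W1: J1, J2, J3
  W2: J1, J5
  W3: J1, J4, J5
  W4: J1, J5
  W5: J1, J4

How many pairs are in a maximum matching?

4

Unit-capacity flow: source→left, listed edges, right→sink; max matching = max flow.
Augmenting path W1→J1 (+1); matched 1.
Augmenting path W2→J5 (+1); matched 2.
Augmenting path W3→J4 (+1); matched 3.
Augmenting path W4→J1→W1→J2 (+1); matched 4.
No augmenting path remains; maximum matching = 4.
König certificate: {W1, J1, J4, J5} is a vertex cover of size 4 (every listed pair touches it), so no matching can be larger.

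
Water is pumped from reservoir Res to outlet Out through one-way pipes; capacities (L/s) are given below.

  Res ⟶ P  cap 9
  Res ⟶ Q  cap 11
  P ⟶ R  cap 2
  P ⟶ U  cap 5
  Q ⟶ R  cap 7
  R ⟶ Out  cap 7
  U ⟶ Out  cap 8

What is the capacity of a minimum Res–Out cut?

12

Augment Res→P→R→Out: bottleneck 2, flow now 2.
Augment Res→P→U→Out: bottleneck 5, flow now 7.
Augment Res→Q→R→Out: bottleneck 5, flow now 12.
No augmenting path remains; maximum flow = 12.
By max-flow min-cut, the minimum cut capacity equals the max flow.
In the residual graph, reachable from Res: {Res, P, Q, R}.
Min-cut edges: P→U (5), R→Out (7); capacity 5 + 7 = 12.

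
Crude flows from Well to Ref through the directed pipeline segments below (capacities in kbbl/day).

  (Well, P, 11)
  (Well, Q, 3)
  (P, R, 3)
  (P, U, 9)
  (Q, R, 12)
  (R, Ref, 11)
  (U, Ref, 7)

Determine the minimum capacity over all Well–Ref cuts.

13

Augment Well→P→R→Ref: bottleneck 3, flow now 3.
Augment Well→P→U→Ref: bottleneck 7, flow now 10.
Augment Well→Q→R→Ref: bottleneck 3, flow now 13.
No augmenting path remains; maximum flow = 13.
By max-flow min-cut, the minimum cut capacity equals the max flow.
In the residual graph, reachable from Well: {Well, P, U}.
Min-cut edges: Well→Q (3), P→R (3), U→Ref (7); capacity 3 + 3 + 7 = 13.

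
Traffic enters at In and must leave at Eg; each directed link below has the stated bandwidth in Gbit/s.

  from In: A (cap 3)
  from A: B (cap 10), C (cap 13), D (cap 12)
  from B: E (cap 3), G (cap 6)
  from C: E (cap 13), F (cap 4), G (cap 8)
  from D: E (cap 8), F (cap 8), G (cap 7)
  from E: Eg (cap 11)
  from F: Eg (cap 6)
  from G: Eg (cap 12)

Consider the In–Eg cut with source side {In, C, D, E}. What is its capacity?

Edges leaving {In, C, D, E}: In→A (3), C→F (4), C→G (8), D→F (8), D→G (7), E→Eg (11).
Cut capacity = 3 + 4 + 8 + 8 + 7 + 11 = 41.

41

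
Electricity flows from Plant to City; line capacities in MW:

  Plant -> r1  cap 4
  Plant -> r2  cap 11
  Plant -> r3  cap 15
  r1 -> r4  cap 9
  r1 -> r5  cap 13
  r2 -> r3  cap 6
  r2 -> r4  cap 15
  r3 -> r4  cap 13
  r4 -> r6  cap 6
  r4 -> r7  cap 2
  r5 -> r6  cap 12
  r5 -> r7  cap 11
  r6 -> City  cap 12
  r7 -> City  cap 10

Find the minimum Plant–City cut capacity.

Augment Plant→r1→r4→r6→City: bottleneck 4, flow now 4.
Augment Plant→r2→r4→r6→City: bottleneck 2, flow now 6.
Augment Plant→r2→r4→r7→City: bottleneck 2, flow now 8.
Augment Plant→r2→r4→r1→r5→r6→City: bottleneck 4, flow now 12. (uses reverse residual edge)
No augmenting path remains; maximum flow = 12.
By max-flow min-cut, the minimum cut capacity equals the max flow.
In the residual graph, reachable from Plant: {Plant, r2, r3, r4}.
Min-cut edges: Plant→r1 (4), r4→r6 (6), r4→r7 (2); capacity 4 + 6 + 2 = 12.

12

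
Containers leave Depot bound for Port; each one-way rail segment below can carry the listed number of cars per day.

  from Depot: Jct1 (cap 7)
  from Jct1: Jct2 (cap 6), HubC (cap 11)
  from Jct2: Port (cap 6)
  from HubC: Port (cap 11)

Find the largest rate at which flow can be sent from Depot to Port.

7

Augment Depot→Jct1→Jct2→Port: bottleneck 6, flow now 6.
Augment Depot→Jct1→HubC→Port: bottleneck 1, flow now 7.
No augmenting path remains; maximum flow = 7.
In the residual graph, reachable from Depot: {Depot}.
Min-cut edges: Depot→Jct1 (7); capacity 7 = 7.
This cut is saturated, so no flow can exceed 7.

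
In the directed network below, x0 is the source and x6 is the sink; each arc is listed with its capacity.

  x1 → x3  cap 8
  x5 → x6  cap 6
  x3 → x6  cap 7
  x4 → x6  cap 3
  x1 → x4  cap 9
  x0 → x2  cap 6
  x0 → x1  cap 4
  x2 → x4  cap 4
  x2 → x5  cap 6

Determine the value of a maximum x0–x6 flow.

10

Augment x0→x1→x3→x6: bottleneck 4, flow now 4.
Augment x0→x2→x4→x6: bottleneck 3, flow now 7.
Augment x0→x2→x5→x6: bottleneck 3, flow now 10.
No augmenting path remains; maximum flow = 10.
In the residual graph, reachable from x0: {x0}.
Min-cut edges: x0→x1 (4), x0→x2 (6); capacity 4 + 6 = 10.
This cut is saturated, so no flow can exceed 10.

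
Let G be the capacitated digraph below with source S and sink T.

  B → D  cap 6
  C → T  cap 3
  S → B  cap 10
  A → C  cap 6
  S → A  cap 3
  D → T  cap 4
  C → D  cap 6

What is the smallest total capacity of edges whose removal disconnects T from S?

Augment S→A→C→T: bottleneck 3, flow now 3.
Augment S→B→D→T: bottleneck 4, flow now 7.
No augmenting path remains; maximum flow = 7.
By max-flow min-cut, the minimum cut capacity equals the max flow.
In the residual graph, reachable from S: {S, B, D}.
Min-cut edges: S→A (3), D→T (4); capacity 3 + 4 = 7.

7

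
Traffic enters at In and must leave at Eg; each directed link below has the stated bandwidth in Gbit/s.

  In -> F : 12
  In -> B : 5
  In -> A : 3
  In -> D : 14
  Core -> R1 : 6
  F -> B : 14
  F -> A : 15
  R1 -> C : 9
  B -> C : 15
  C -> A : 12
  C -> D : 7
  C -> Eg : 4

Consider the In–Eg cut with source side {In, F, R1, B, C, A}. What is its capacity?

Edges leaving {In, F, R1, B, C, A}: In→D (14), C→D (7), C→Eg (4).
Cut capacity = 14 + 7 + 4 = 25.

25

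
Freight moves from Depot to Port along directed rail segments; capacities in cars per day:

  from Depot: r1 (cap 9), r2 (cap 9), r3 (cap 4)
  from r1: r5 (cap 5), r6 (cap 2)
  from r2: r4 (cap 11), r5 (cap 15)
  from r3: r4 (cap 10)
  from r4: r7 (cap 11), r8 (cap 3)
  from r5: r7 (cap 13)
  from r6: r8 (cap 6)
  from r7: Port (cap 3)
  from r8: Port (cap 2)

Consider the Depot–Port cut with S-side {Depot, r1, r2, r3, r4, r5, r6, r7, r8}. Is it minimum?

Given cut capacity: 3 + 2 = 5.
Augment Depot→r1→r5→r7→Port: bottleneck 3, flow now 3.
Augment Depot→r1→r6→r8→Port: bottleneck 2, flow now 5.
No augmenting path remains; maximum flow = 5.
Cut capacity 5 equals the max flow, so it is a minimum cut.

Yes — it is a minimum cut (capacity 5).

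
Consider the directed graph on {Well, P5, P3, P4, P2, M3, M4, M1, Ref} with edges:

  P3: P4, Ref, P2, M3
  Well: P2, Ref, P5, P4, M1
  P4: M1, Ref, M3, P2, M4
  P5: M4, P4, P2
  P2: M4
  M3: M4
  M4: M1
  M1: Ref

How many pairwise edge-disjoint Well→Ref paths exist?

Assign every edge capacity 1; by Menger, the answer equals the max flow.
Path Well→Ref (+1); total 1.
Path Well→P4→Ref (+1); total 2.
Path Well→M1→Ref (+1); total 3.
No residual Well→Ref path; max flow = 3.
Certifying cut of size 3: {M1→Ref, P4→Ref, Well→Ref}.

3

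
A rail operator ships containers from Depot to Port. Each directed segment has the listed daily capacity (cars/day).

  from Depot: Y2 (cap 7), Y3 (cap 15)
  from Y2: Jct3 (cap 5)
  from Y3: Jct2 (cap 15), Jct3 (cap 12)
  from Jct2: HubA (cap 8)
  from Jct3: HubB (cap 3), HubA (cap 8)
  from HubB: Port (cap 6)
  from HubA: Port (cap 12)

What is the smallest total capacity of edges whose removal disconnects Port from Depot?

Augment Depot→Y2→Jct3→HubB→Port: bottleneck 3, flow now 3.
Augment Depot→Y2→Jct3→HubA→Port: bottleneck 2, flow now 5.
Augment Depot→Y3→Jct2→HubA→Port: bottleneck 8, flow now 13.
Augment Depot→Y3→Jct3→HubA→Port: bottleneck 2, flow now 15.
No augmenting path remains; maximum flow = 15.
By max-flow min-cut, the minimum cut capacity equals the max flow.
In the residual graph, reachable from Depot: {Depot, Y2, Y3, Jct2, Jct3, HubA}.
Min-cut edges: Jct3→HubB (3), HubA→Port (12); capacity 3 + 12 = 15.

15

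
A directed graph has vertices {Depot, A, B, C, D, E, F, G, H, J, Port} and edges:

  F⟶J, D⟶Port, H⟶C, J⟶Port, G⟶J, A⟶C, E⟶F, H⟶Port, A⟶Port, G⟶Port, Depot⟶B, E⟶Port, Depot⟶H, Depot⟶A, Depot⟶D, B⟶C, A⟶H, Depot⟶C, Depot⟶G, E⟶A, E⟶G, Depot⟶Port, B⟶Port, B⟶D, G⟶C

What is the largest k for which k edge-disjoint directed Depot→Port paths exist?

Assign every edge capacity 1; by Menger, the answer equals the max flow.
Path Depot→Port (+1); total 1.
Path Depot→A→Port (+1); total 2.
Path Depot→B→Port (+1); total 3.
Path Depot→D→Port (+1); total 4.
Path Depot→G→Port (+1); total 5.
Path Depot→H→Port (+1); total 6.
No residual Depot→Port path; max flow = 6.
Certifying cut of size 6: {Depot→A, Depot→B, Depot→D, Depot→G, Depot→H, Depot→Port}.

6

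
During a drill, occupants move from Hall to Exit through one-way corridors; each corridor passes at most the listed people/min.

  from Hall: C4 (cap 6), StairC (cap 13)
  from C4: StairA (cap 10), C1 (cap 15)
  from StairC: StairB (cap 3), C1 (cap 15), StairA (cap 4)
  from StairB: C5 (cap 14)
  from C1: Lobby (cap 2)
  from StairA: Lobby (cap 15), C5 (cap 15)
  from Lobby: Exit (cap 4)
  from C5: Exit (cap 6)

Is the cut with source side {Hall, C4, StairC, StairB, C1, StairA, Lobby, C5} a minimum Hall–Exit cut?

Yes — it is a minimum cut (capacity 10).

Given cut capacity: 4 + 6 = 10.
Augment Hall→C4→C1→Lobby→Exit: bottleneck 2, flow now 2.
Augment Hall→C4→StairA→Lobby→Exit: bottleneck 2, flow now 4.
Augment Hall→C4→StairA→C5→Exit: bottleneck 2, flow now 6.
Augment Hall→StairC→StairB→C5→Exit: bottleneck 3, flow now 9.
Augment Hall→StairC→StairA→C5→Exit: bottleneck 1, flow now 10.
No augmenting path remains; maximum flow = 10.
Cut capacity 10 equals the max flow, so it is a minimum cut.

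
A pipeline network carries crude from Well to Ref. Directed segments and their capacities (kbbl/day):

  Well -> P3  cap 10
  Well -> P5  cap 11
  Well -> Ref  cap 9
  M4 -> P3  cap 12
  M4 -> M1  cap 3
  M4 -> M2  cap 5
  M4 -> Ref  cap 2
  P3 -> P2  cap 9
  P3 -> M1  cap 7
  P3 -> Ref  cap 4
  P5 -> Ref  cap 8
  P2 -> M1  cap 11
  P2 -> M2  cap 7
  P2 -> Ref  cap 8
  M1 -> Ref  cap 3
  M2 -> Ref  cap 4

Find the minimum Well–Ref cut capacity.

27

Augment Well→Ref: bottleneck 9, flow now 9.
Augment Well→P3→Ref: bottleneck 4, flow now 13.
Augment Well→P5→Ref: bottleneck 8, flow now 21.
Augment Well→P3→P2→Ref: bottleneck 6, flow now 27.
No augmenting path remains; maximum flow = 27.
By max-flow min-cut, the minimum cut capacity equals the max flow.
In the residual graph, reachable from Well: {Well, P5}.
Min-cut edges: Well→P3 (10), Well→Ref (9), P5→Ref (8); capacity 10 + 9 + 8 = 27.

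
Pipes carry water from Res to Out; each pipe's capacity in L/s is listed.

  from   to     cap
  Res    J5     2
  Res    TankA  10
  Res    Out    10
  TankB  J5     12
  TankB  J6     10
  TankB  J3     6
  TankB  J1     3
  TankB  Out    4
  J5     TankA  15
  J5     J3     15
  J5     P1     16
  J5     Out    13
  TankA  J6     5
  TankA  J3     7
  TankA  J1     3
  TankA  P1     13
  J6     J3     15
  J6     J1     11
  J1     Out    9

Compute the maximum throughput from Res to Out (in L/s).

Augment Res→Out: bottleneck 10, flow now 10.
Augment Res→J5→Out: bottleneck 2, flow now 12.
Augment Res→TankA→J1→Out: bottleneck 3, flow now 15.
Augment Res→TankA→J6→J1→Out: bottleneck 5, flow now 20.
No augmenting path remains; maximum flow = 20.
In the residual graph, reachable from Res: {Res, TankA, J3, P1}.
Min-cut edges: Res→J5 (2), Res→Out (10), TankA→J6 (5), TankA→J1 (3); capacity 2 + 10 + 5 + 3 = 20.
This cut is saturated, so no flow can exceed 20.

20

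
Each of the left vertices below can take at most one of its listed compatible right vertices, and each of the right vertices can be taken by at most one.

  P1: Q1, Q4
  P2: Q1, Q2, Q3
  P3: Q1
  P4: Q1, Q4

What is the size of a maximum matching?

3

Unit-capacity flow: source→left, listed edges, right→sink; max matching = max flow.
Augmenting path P1→Q1 (+1); matched 1.
Augmenting path P2→Q2 (+1); matched 2.
Augmenting path P4→Q4 (+1); matched 3.
No augmenting path remains; maximum matching = 3.
König certificate: {P2, Q1, Q4} is a vertex cover of size 3 (every listed pair touches it), so no matching can be larger.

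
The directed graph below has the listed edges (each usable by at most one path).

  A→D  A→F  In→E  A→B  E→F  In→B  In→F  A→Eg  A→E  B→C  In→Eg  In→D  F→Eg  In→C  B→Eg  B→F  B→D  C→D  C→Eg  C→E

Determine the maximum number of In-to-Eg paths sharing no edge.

Assign every edge capacity 1; by Menger, the answer equals the max flow.
Path In→Eg (+1); total 1.
Path In→B→Eg (+1); total 2.
Path In→C→Eg (+1); total 3.
Path In→F→Eg (+1); total 4.
No residual In→Eg path; max flow = 4.
Certifying cut of size 4: {F→Eg, In→B, In→C, In→Eg}.

4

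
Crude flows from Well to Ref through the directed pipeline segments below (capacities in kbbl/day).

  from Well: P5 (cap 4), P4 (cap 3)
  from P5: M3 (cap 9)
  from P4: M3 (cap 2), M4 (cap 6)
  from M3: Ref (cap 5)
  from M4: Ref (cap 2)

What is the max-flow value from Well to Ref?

Augment Well→P5→M3→Ref: bottleneck 4, flow now 4.
Augment Well→P4→M3→Ref: bottleneck 1, flow now 5.
Augment Well→P4→M4→Ref: bottleneck 2, flow now 7.
No augmenting path remains; maximum flow = 7.
In the residual graph, reachable from Well: {Well}.
Min-cut edges: Well→P5 (4), Well→P4 (3); capacity 4 + 3 = 7.
This cut is saturated, so no flow can exceed 7.

7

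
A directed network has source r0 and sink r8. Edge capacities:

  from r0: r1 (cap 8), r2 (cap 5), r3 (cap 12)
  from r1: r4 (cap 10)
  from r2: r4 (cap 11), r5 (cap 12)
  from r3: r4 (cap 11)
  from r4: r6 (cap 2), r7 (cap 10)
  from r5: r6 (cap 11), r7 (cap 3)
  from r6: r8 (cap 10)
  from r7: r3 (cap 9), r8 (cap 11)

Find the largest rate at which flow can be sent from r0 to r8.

Augment r0→r1→r4→r6→r8: bottleneck 2, flow now 2.
Augment r0→r1→r4→r7→r8: bottleneck 6, flow now 8.
Augment r0→r2→r4→r7→r8: bottleneck 4, flow now 12.
Augment r0→r2→r5→r6→r8: bottleneck 1, flow now 13.
Augment r0→r3→r4→r2→r5→r6→r8: bottleneck 4, flow now 17. (uses reverse residual edge)
No augmenting path remains; maximum flow = 17.
In the residual graph, reachable from r0: {r0, r1, r3, r4}.
Min-cut edges: r0→r2 (5), r4→r6 (2), r4→r7 (10); capacity 5 + 2 + 10 = 17.
This cut is saturated, so no flow can exceed 17.

17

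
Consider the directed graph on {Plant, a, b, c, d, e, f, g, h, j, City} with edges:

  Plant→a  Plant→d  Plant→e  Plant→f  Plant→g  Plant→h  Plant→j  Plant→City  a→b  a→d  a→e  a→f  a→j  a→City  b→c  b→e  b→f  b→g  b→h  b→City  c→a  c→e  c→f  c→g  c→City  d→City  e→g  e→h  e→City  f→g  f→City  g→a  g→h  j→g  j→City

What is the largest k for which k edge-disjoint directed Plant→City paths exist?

Assign every edge capacity 1; by Menger, the answer equals the max flow.
Path Plant→City (+1); total 1.
Path Plant→a→City (+1); total 2.
Path Plant→d→City (+1); total 3.
Path Plant→e→City (+1); total 4.
Path Plant→f→City (+1); total 5.
Path Plant→j→City (+1); total 6.
Path Plant→g→a→b→City (+1); total 7.
No residual Plant→City path; max flow = 7.
Certifying cut of size 7: {Plant→City, Plant→a, Plant→d, Plant→e, Plant→f, Plant→g, Plant→j}.

7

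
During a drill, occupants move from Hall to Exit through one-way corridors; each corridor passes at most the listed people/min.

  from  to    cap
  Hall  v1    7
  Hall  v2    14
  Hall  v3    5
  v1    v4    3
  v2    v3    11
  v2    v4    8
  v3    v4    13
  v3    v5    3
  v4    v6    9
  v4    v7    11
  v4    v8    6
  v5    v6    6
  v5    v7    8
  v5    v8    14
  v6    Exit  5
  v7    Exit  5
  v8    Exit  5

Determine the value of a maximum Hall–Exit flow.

15

Augment Hall→v1→v4→v6→Exit: bottleneck 3, flow now 3.
Augment Hall→v2→v4→v6→Exit: bottleneck 2, flow now 5.
Augment Hall→v2→v4→v7→Exit: bottleneck 5, flow now 10.
Augment Hall→v2→v4→v8→Exit: bottleneck 1, flow now 11.
Augment Hall→v3→v4→v8→Exit: bottleneck 4, flow now 15.
No augmenting path remains; maximum flow = 15.
In the residual graph, reachable from Hall: {Hall, v1, v2, v3, v4, v5, v6, v7, v8}.
Min-cut edges: v6→Exit (5), v7→Exit (5), v8→Exit (5); capacity 5 + 5 + 5 = 15.
This cut is saturated, so no flow can exceed 15.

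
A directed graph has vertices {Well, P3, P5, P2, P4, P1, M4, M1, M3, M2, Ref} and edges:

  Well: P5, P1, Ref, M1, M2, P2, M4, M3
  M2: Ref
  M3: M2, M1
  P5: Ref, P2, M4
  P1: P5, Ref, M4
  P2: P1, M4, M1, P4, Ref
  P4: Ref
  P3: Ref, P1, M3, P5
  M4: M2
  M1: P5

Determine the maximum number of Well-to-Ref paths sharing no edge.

6

Assign every edge capacity 1; by Menger, the answer equals the max flow.
Path Well→Ref (+1); total 1.
Path Well→P5→Ref (+1); total 2.
Path Well→P2→Ref (+1); total 3.
Path Well→P1→Ref (+1); total 4.
Path Well→M2→Ref (+1); total 5.
Path Well→M1→P5→P2→P4→Ref (+1); total 6.
No residual Well→Ref path; max flow = 6.
Certifying cut of size 6: {M1→P5, M2→Ref, Well→P1, Well→P2, Well→P5, Well→Ref}.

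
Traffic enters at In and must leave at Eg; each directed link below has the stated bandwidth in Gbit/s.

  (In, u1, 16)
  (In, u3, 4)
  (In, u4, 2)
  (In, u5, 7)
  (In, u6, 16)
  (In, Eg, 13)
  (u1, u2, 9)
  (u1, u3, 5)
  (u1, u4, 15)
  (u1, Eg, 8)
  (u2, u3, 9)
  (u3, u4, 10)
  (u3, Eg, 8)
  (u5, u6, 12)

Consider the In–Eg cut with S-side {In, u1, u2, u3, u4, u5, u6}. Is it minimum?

Given cut capacity: 13 + 8 + 8 = 29.
Augment In→Eg: bottleneck 13, flow now 13.
Augment In→u1→Eg: bottleneck 8, flow now 21.
Augment In→u3→Eg: bottleneck 4, flow now 25.
Augment In→u1→u3→Eg: bottleneck 4, flow now 29.
No augmenting path remains; maximum flow = 29.
Cut capacity 29 equals the max flow, so it is a minimum cut.

Yes — it is a minimum cut (capacity 29).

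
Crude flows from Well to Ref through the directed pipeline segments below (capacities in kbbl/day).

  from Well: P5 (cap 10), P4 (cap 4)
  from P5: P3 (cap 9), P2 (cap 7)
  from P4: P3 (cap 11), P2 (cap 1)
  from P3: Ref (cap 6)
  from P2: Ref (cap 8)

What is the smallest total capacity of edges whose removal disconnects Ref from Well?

Augment Well→P5→P3→Ref: bottleneck 6, flow now 6.
Augment Well→P5→P2→Ref: bottleneck 4, flow now 10.
Augment Well→P4→P2→Ref: bottleneck 1, flow now 11.
Augment Well→P4→P3→P5→P2→Ref: bottleneck 3, flow now 14. (uses reverse residual edge)
No augmenting path remains; maximum flow = 14.
By max-flow min-cut, the minimum cut capacity equals the max flow.
In the residual graph, reachable from Well: {Well}.
Min-cut edges: Well→P5 (10), Well→P4 (4); capacity 10 + 4 = 14.

14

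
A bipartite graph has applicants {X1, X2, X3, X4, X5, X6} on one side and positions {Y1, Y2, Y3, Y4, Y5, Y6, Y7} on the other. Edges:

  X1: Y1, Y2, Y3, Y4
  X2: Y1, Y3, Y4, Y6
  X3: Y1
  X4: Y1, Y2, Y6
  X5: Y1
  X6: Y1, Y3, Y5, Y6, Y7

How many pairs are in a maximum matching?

Unit-capacity flow: source→left, listed edges, right→sink; max matching = max flow.
Augmenting path X1→Y1 (+1); matched 1.
Augmenting path X2→Y3 (+1); matched 2.
Augmenting path X4→Y2 (+1); matched 3.
Augmenting path X6→Y5 (+1); matched 4.
Augmenting path X3→Y1→X1→Y4 (+1); matched 5.
No augmenting path remains; maximum matching = 5.
König certificate: {X1, X2, X4, X6, Y1} is a vertex cover of size 5 (every listed pair touches it), so no matching can be larger.

5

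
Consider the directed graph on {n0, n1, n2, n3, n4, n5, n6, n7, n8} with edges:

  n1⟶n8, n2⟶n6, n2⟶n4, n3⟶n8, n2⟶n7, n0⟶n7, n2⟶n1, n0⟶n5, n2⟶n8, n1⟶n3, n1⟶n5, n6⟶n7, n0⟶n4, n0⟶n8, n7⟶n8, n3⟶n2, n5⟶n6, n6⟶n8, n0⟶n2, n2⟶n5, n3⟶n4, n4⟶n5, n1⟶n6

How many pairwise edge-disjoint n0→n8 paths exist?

4

Assign every edge capacity 1; by Menger, the answer equals the max flow.
Path n0→n8 (+1); total 1.
Path n0→n2→n8 (+1); total 2.
Path n0→n7→n8 (+1); total 3.
Path n0→n5→n6→n8 (+1); total 4.
No residual n0→n8 path; max flow = 4.
Certifying cut of size 4: {n0→n2, n0→n7, n0→n8, n5→n6}.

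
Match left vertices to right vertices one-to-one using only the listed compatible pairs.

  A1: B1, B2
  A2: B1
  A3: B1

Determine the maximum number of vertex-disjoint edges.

2

Unit-capacity flow: source→left, listed edges, right→sink; max matching = max flow.
Augmenting path A1→B1 (+1); matched 1.
Augmenting path A2→B1→A1→B2 (+1); matched 2.
No augmenting path remains; maximum matching = 2.
König certificate: {A1, B1} is a vertex cover of size 2 (every listed pair touches it), so no matching can be larger.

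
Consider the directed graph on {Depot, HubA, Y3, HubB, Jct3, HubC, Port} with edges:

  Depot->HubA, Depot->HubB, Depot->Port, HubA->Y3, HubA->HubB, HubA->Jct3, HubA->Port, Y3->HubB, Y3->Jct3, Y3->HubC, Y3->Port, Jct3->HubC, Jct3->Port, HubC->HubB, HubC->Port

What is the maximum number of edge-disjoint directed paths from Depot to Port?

Assign every edge capacity 1; by Menger, the answer equals the max flow.
Path Depot→Port (+1); total 1.
Path Depot→HubA→Port (+1); total 2.
No residual Depot→Port path; max flow = 2.
Certifying cut of size 2: {Depot→HubA, Depot→Port}.

2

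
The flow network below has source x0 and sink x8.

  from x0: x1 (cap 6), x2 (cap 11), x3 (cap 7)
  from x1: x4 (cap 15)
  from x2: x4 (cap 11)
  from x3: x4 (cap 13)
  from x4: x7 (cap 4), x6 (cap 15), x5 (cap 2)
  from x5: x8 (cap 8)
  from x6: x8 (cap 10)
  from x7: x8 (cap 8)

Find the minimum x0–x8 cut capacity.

Augment x0→x1→x4→x5→x8: bottleneck 2, flow now 2.
Augment x0→x1→x4→x6→x8: bottleneck 4, flow now 6.
Augment x0→x2→x4→x6→x8: bottleneck 6, flow now 12.
Augment x0→x2→x4→x7→x8: bottleneck 4, flow now 16.
No augmenting path remains; maximum flow = 16.
By max-flow min-cut, the minimum cut capacity equals the max flow.
In the residual graph, reachable from x0: {x0, x1, x2, x3, x4, x6}.
Min-cut edges: x4→x5 (2), x4→x7 (4), x6→x8 (10); capacity 2 + 4 + 10 = 16.

16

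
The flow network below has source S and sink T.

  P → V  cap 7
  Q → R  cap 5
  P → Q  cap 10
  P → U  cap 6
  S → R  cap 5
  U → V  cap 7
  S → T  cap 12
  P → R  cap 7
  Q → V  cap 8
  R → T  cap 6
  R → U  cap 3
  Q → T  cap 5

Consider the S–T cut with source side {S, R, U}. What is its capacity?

25

Edges leaving {S, R, U}: S→T (12), R→T (6), U→V (7).
Cut capacity = 12 + 6 + 7 = 25.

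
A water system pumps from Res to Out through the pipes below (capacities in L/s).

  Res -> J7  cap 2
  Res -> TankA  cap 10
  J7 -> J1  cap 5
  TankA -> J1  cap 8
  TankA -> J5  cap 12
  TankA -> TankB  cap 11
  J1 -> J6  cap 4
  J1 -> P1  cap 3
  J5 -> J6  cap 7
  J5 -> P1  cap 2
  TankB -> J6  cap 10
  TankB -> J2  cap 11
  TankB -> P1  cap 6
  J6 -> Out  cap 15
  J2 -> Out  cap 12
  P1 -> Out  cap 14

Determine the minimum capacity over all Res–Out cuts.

Augment Res→J7→J1→J6→Out: bottleneck 2, flow now 2.
Augment Res→TankA→J1→J6→Out: bottleneck 2, flow now 4.
Augment Res→TankA→J1→P1→Out: bottleneck 3, flow now 7.
Augment Res→TankA→J5→J6→Out: bottleneck 5, flow now 12.
No augmenting path remains; maximum flow = 12.
By max-flow min-cut, the minimum cut capacity equals the max flow.
In the residual graph, reachable from Res: {Res}.
Min-cut edges: Res→J7 (2), Res→TankA (10); capacity 2 + 10 = 12.

12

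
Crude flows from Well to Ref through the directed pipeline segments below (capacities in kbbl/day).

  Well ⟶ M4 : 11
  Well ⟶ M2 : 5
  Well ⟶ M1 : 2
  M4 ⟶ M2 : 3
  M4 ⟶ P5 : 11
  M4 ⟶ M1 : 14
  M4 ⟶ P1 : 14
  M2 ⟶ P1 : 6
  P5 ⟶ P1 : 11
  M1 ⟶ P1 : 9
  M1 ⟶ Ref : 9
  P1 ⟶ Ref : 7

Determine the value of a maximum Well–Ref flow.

16

Augment Well→M1→Ref: bottleneck 2, flow now 2.
Augment Well→M4→M1→Ref: bottleneck 7, flow now 9.
Augment Well→M4→P1→Ref: bottleneck 4, flow now 13.
Augment Well→M2→P1→Ref: bottleneck 3, flow now 16.
No augmenting path remains; maximum flow = 16.
In the residual graph, reachable from Well: {Well, M4, M2, P5, M1, P1}.
Min-cut edges: M1→Ref (9), P1→Ref (7); capacity 9 + 7 = 16.
This cut is saturated, so no flow can exceed 16.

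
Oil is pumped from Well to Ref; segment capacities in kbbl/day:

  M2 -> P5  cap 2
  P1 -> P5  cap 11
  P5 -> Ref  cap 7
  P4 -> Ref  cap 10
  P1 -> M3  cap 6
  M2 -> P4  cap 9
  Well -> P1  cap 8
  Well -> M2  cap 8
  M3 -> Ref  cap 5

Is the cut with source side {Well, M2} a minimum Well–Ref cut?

Given cut capacity: 8 + 2 + 9 = 19.
Augment Well→P1→P5→Ref: bottleneck 7, flow now 7.
Augment Well→P1→M3→Ref: bottleneck 1, flow now 8.
Augment Well→M2→P4→Ref: bottleneck 8, flow now 16.
No augmenting path remains; maximum flow = 16.
In the residual graph, reachable from Well: {Well}.
Min-cut edges: Well→P1 (8), Well→M2 (8); capacity 8 + 8 = 16.
Cut capacity 19 exceeds the max flow 16, so it is not minimum.

No — its capacity is 19, but the minimum cut has capacity 16.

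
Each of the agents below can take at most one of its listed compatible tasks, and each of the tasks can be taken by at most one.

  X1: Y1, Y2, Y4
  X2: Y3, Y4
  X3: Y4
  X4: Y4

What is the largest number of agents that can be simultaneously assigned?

3

Unit-capacity flow: source→left, listed edges, right→sink; max matching = max flow.
Augmenting path X1→Y1 (+1); matched 1.
Augmenting path X2→Y3 (+1); matched 2.
Augmenting path X3→Y4 (+1); matched 3.
No augmenting path remains; maximum matching = 3.
König certificate: {X1, X2, Y4} is a vertex cover of size 3 (every listed pair touches it), so no matching can be larger.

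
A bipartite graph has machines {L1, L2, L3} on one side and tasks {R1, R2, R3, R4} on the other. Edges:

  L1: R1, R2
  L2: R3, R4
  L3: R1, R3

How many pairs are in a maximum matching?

3

Unit-capacity flow: source→left, listed edges, right→sink; max matching = max flow.
Augmenting path L1→R1 (+1); matched 1.
Augmenting path L2→R3 (+1); matched 2.
Augmenting path L3→R1→L1→R2 (+1); matched 3.
No augmenting path remains; maximum matching = 3.
König certificate: {L1, L2, L3} is a vertex cover of size 3 (every listed pair touches it), so no matching can be larger.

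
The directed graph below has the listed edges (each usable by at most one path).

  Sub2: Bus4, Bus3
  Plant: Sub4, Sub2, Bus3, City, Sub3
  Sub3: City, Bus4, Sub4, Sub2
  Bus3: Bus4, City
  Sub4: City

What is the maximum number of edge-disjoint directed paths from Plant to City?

4

Assign every edge capacity 1; by Menger, the answer equals the max flow.
Path Plant→City (+1); total 1.
Path Plant→Sub3→City (+1); total 2.
Path Plant→Sub4→City (+1); total 3.
Path Plant→Bus3→City (+1); total 4.
No residual Plant→City path; max flow = 4.
Certifying cut of size 4: {Bus3→City, Plant→City, Plant→Sub3, Plant→Sub4}.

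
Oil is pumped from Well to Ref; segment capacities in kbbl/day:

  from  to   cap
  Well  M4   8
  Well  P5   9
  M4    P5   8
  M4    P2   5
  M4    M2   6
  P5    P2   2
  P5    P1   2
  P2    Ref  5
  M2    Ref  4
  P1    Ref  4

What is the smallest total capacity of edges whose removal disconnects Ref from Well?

11

Augment Well→M4→P2→Ref: bottleneck 5, flow now 5.
Augment Well→M4→M2→Ref: bottleneck 3, flow now 8.
Augment Well→P5→P1→Ref: bottleneck 2, flow now 10.
Augment Well→P5→P2→M4→M2→Ref: bottleneck 1, flow now 11. (uses reverse residual edge)
No augmenting path remains; maximum flow = 11.
By max-flow min-cut, the minimum cut capacity equals the max flow.
In the residual graph, reachable from Well: {Well, M4, P5, P2, M2}.
Min-cut edges: P5→P1 (2), P2→Ref (5), M2→Ref (4); capacity 2 + 5 + 4 = 11.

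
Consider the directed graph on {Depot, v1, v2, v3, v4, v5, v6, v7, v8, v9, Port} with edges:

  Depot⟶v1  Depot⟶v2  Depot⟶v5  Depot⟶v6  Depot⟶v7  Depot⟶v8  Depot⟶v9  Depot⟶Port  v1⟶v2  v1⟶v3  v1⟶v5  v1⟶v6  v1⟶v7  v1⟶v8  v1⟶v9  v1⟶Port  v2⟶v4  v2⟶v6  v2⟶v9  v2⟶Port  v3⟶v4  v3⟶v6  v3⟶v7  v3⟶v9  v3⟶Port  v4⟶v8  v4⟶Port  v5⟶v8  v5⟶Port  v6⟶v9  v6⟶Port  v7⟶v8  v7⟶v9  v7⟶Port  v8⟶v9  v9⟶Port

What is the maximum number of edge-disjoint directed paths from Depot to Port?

7

Assign every edge capacity 1; by Menger, the answer equals the max flow.
Path Depot→Port (+1); total 1.
Path Depot→v1→Port (+1); total 2.
Path Depot→v2→Port (+1); total 3.
Path Depot→v5→Port (+1); total 4.
Path Depot→v6→Port (+1); total 5.
Path Depot→v7→Port (+1); total 6.
Path Depot→v9→Port (+1); total 7.
No residual Depot→Port path; max flow = 7.
Certifying cut of size 7: {Depot→Port, Depot→v1, Depot→v2, Depot→v5, Depot→v6, Depot→v7, v9→Port}.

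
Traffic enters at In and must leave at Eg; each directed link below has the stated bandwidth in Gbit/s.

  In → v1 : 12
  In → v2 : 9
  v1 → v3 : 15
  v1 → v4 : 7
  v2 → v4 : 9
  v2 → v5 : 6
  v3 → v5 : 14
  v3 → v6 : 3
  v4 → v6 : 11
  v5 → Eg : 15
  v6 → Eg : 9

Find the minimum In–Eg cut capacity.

21

Augment In→v2→v5→Eg: bottleneck 6, flow now 6.
Augment In→v1→v3→v5→Eg: bottleneck 9, flow now 15.
Augment In→v1→v3→v6→Eg: bottleneck 3, flow now 18.
Augment In→v2→v4→v6→Eg: bottleneck 3, flow now 21.
No augmenting path remains; maximum flow = 21.
By max-flow min-cut, the minimum cut capacity equals the max flow.
In the residual graph, reachable from In: {In}.
Min-cut edges: In→v1 (12), In→v2 (9); capacity 12 + 9 = 21.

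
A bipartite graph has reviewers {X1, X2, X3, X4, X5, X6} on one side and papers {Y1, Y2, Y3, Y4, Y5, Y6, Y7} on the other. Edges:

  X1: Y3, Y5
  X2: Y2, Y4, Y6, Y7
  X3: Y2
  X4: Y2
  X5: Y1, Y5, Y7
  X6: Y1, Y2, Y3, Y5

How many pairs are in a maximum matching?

5

Unit-capacity flow: source→left, listed edges, right→sink; max matching = max flow.
Augmenting path X1→Y3 (+1); matched 1.
Augmenting path X2→Y2 (+1); matched 2.
Augmenting path X5→Y1 (+1); matched 3.
Augmenting path X6→Y5 (+1); matched 4.
Augmenting path X3→Y2→X2→Y4 (+1); matched 5.
No augmenting path remains; maximum matching = 5.
König certificate: {X1, X2, X5, X6, Y2} is a vertex cover of size 5 (every listed pair touches it), so no matching can be larger.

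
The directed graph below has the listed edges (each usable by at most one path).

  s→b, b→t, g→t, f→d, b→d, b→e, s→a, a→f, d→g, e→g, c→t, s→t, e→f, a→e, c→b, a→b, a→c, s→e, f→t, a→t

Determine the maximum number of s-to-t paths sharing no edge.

4

Assign every edge capacity 1; by Menger, the answer equals the max flow.
Path s→t (+1); total 1.
Path s→a→t (+1); total 2.
Path s→b→t (+1); total 3.
Path s→e→f→t (+1); total 4.
No residual s→t path; max flow = 4.
Certifying cut of size 4: {s→a, s→b, s→e, s→t}.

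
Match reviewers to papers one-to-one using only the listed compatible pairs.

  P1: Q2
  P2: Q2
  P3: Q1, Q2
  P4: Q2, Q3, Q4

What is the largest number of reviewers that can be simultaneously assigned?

Unit-capacity flow: source→left, listed edges, right→sink; max matching = max flow.
Augmenting path P1→Q2 (+1); matched 1.
Augmenting path P3→Q1 (+1); matched 2.
Augmenting path P4→Q3 (+1); matched 3.
No augmenting path remains; maximum matching = 3.
König certificate: {P3, P4, Q2} is a vertex cover of size 3 (every listed pair touches it), so no matching can be larger.

3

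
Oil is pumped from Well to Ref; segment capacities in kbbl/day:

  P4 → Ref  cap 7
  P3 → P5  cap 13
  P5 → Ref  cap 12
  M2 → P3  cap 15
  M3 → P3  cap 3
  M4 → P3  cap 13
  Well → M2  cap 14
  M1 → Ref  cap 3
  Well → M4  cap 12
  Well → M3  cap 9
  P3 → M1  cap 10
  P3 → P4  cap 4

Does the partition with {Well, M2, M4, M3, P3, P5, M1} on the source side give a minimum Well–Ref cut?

Yes — it is a minimum cut (capacity 19).

Given cut capacity: 4 + 12 + 3 = 19.
Augment Well→M2→P3→P5→Ref: bottleneck 12, flow now 12.
Augment Well→M2→P3→P4→Ref: bottleneck 2, flow now 14.
Augment Well→M4→P3→P4→Ref: bottleneck 2, flow now 16.
Augment Well→M4→P3→M1→Ref: bottleneck 3, flow now 19.
No augmenting path remains; maximum flow = 19.
Cut capacity 19 equals the max flow, so it is a minimum cut.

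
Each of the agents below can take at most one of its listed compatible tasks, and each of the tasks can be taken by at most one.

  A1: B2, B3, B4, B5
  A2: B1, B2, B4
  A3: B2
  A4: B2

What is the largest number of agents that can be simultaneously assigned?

Unit-capacity flow: source→left, listed edges, right→sink; max matching = max flow.
Augmenting path A1→B2 (+1); matched 1.
Augmenting path A2→B1 (+1); matched 2.
Augmenting path A3→B2→A1→B3 (+1); matched 3.
No augmenting path remains; maximum matching = 3.
König certificate: {A1, A2, B2} is a vertex cover of size 3 (every listed pair touches it), so no matching can be larger.

3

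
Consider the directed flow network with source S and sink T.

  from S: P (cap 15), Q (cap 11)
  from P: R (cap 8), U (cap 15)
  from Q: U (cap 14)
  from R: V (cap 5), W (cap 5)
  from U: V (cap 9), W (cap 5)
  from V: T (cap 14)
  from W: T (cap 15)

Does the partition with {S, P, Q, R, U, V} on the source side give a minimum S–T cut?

No — its capacity is 24, but the minimum cut has capacity 22.

Given cut capacity: 5 + 5 + 14 = 24.
Augment S→P→R→V→T: bottleneck 5, flow now 5.
Augment S→P→R→W→T: bottleneck 3, flow now 8.
Augment S→P→U→V→T: bottleneck 7, flow now 15.
Augment S→Q→U→V→T: bottleneck 2, flow now 17.
Augment S→Q→U→W→T: bottleneck 5, flow now 22.
No augmenting path remains; maximum flow = 22.
In the residual graph, reachable from S: {S, P, Q, U}.
Min-cut edges: P→R (8), U→V (9), U→W (5); capacity 8 + 9 + 5 = 22.
Cut capacity 24 exceeds the max flow 22, so it is not minimum.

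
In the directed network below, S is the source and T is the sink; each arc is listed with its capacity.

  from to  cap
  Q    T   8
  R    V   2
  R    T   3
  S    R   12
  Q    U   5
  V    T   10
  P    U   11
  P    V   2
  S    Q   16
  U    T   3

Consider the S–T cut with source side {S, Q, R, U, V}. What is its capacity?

24

Edges leaving {S, Q, R, U, V}: Q→T (8), R→T (3), U→T (3), V→T (10).
Cut capacity = 8 + 3 + 3 + 10 = 24.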